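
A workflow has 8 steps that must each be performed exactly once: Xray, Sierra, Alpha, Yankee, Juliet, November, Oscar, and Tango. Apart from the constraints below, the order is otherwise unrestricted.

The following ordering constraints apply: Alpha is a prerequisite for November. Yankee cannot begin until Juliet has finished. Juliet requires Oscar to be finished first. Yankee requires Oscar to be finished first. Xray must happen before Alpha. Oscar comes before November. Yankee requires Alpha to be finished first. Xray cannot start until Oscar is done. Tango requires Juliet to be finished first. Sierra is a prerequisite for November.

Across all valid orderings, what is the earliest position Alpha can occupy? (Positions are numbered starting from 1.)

Working backwards through the constraints from Alpha, its full set of required predecessors is Xray, Oscar — 2 of them.
With 2 mandatory predecessors, the earliest Alpha can sit is position 2+1 = 3, and placing just those 2 first achieves it.

3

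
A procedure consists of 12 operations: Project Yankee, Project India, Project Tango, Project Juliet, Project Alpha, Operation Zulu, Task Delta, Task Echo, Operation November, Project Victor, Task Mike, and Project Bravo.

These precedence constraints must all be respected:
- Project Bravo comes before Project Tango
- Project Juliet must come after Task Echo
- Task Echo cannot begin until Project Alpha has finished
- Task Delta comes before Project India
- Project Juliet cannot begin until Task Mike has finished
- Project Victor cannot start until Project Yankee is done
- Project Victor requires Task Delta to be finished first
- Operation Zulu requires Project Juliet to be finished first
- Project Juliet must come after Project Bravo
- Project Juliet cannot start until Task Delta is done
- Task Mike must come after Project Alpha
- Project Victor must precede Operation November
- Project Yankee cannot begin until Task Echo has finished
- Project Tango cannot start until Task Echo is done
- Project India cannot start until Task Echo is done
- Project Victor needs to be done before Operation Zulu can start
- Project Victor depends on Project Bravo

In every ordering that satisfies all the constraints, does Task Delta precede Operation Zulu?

There is a constraint chain Task Delta → Project Juliet → Operation Zulu.
So Task Delta must precede Operation Zulu in any valid ordering.

Yes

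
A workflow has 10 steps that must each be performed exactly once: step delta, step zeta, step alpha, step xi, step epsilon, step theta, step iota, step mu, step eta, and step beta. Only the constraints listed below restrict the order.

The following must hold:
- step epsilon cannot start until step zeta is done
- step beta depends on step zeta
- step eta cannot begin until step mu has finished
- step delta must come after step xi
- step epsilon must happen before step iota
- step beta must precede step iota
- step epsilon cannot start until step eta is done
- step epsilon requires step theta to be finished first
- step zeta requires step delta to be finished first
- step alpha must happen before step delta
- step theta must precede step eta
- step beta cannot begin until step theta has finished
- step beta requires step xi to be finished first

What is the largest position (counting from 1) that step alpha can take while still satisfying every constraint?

5

Following every chain forward from step alpha, the steps that must come later are step delta, step zeta, step epsilon, step iota, step beta — 5 of them.
So at least 5 steps follow step alpha, putting step alpha no later than position 5. That position is achievable by scheduling everything else first.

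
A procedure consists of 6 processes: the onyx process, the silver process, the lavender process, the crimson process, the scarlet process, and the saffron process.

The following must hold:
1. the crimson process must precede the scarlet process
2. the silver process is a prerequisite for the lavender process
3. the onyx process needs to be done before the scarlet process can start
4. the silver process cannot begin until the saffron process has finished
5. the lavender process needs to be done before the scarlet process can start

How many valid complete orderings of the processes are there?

20

3 processes have no prerequisites (the onyx process, the crimson process, the saffron process), so any of them could come first.
Counting all ways to extend the partial order to a total order gives 20.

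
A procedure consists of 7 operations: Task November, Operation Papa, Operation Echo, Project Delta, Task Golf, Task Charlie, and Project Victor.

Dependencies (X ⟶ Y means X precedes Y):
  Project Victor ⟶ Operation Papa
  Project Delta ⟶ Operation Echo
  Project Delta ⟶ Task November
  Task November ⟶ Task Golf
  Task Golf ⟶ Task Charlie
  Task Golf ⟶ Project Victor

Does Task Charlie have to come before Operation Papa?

Task Charlie and Operation Papa are not related by any chain of constraints.
There exist valid orderings with Operation Papa before Task Charlie, so Task Charlie is not required to come first.

No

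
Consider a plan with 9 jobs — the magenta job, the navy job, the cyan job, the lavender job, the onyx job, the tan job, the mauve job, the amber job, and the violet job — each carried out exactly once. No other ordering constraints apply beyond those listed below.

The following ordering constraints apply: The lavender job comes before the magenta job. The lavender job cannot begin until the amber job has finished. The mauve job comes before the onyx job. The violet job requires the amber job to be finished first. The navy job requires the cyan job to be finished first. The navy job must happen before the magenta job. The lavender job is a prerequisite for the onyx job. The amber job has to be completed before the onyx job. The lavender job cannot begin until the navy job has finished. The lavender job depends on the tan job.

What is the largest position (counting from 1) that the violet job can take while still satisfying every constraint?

9

Nothing depends on the violet job, so it can be the final job, position 9.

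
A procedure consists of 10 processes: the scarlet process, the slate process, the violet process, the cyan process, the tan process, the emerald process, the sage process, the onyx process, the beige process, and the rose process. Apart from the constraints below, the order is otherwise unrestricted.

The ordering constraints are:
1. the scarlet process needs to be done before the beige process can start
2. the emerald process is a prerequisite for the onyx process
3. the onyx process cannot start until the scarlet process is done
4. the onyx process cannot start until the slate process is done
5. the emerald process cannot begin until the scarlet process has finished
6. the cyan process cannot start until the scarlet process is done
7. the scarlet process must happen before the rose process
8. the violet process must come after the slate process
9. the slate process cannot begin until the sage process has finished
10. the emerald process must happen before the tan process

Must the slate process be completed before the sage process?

There is a chain the sage process → the slate process, which puts the sage process before the slate process.
So the slate process never precedes the sage process.

No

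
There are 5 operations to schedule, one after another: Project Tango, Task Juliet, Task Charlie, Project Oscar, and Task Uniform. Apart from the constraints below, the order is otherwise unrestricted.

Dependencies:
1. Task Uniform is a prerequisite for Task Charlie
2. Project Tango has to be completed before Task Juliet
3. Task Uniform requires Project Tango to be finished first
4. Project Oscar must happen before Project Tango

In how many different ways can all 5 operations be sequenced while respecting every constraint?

Project Oscar is the only operation with nothing required before it, so every ordering starts there.
Systematically extending each partial ordering one operation at a time and counting, there are 3 complete orderings.

3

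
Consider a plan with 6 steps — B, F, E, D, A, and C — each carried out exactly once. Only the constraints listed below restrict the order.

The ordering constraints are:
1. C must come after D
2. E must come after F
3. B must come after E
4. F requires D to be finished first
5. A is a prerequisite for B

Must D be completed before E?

Yes

There is a constraint chain D → F → E.
Hence D necessarily comes before E.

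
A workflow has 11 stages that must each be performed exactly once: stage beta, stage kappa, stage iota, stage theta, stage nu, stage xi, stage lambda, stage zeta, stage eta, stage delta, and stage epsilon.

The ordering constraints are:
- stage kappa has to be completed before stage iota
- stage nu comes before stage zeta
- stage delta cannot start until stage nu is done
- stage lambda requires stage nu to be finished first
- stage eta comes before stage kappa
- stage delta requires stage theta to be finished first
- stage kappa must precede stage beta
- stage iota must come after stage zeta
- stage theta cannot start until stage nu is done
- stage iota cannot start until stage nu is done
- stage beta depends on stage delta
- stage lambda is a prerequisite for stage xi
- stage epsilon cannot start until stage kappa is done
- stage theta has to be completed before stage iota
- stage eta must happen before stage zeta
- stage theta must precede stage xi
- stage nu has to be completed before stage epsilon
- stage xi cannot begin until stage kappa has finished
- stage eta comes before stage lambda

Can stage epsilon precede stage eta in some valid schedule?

There is a dependency chain stage eta → stage kappa → stage epsilon, so stage epsilon always comes after stage eta.
So no valid ordering can have stage epsilon before stage eta.

No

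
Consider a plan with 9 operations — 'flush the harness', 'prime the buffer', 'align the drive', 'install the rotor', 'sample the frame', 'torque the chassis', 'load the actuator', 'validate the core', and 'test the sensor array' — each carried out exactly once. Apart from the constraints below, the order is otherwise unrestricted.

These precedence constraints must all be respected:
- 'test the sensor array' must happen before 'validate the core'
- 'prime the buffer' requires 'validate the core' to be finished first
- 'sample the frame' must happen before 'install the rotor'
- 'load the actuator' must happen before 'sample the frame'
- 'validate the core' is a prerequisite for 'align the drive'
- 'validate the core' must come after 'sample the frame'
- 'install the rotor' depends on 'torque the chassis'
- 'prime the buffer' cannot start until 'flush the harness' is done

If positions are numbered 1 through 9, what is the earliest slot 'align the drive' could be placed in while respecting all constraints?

Working backwards through the constraints from 'align the drive', its full set of required predecessors is 'sample the frame', 'load the actuator', 'validate the core', 'test the sensor array' — 4 of them.
With 4 mandatory predecessors, the earliest 'align the drive' can sit is position 4+1 = 5, and placing just those 4 first achieves it.

5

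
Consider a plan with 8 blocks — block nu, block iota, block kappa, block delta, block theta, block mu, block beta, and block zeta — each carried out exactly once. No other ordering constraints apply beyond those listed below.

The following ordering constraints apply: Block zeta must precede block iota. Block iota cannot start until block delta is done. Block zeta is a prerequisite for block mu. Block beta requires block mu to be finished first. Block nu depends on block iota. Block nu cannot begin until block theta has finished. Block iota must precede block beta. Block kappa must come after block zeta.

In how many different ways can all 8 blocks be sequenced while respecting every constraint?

The blocks with no prerequisites are block delta, block theta, block zeta; any of them can be placed first.
Counting all ways to extend the partial order to a total order gives 398.

398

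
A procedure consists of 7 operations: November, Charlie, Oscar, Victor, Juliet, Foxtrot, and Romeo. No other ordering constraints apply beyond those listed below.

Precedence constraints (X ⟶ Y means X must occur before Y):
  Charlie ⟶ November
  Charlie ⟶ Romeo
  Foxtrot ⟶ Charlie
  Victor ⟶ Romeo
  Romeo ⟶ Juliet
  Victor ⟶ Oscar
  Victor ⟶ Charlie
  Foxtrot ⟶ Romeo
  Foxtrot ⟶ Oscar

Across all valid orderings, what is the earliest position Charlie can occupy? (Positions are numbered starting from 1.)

The operations that are forced before Charlie, directly or transitively, are Victor, Foxtrot. That's 2 operations.
With 2 mandatory predecessors, the earliest Charlie can sit is position 2+1 = 3, and placing just those 2 first achieves it.

3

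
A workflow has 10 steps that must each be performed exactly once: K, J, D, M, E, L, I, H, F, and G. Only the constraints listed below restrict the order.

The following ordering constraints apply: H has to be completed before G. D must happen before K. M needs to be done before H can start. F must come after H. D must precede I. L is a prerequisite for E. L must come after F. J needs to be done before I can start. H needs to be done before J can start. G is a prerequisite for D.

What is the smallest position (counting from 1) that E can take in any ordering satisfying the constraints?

5

Every step that must precede E has to come before it. Tracing all chains that end at E, those steps are: M, L, H, F — 4 in total.
So at minimum 4 steps come before E, putting E no earlier than position 5. That position is achievable by scheduling exactly those predecessors first.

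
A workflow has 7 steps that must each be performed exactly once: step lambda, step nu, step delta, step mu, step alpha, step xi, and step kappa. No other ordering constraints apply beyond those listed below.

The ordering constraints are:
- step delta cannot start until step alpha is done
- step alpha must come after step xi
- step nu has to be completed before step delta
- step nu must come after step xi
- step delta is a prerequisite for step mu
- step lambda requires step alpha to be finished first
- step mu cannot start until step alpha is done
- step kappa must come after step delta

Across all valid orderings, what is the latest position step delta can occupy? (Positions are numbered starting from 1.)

5

Following every chain forward from step delta, the steps that must come later are step mu, step kappa — 2 of them.
So at least 2 steps follow step delta, putting step delta no later than position 5. That position is achievable by scheduling everything else first.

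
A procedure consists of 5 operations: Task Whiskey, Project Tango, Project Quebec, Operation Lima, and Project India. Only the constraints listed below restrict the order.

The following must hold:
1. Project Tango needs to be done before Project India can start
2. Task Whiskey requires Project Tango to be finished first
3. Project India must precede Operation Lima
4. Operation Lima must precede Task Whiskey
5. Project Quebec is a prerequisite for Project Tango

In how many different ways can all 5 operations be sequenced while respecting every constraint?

Only Project Quebec has no prerequisites, so it must go first.
Every operation is then forced in turn, so only 1 complete ordering is consistent with the constraints.

1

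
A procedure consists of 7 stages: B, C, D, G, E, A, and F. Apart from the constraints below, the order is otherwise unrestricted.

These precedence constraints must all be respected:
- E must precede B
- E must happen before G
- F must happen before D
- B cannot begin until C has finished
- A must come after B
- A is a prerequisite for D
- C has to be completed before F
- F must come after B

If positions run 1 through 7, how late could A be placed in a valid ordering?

The only stage forced after A (directly or by a chain) is D.
So at least 1 stage follows A, putting A no later than position 6. That position is achievable by scheduling everything else first.

6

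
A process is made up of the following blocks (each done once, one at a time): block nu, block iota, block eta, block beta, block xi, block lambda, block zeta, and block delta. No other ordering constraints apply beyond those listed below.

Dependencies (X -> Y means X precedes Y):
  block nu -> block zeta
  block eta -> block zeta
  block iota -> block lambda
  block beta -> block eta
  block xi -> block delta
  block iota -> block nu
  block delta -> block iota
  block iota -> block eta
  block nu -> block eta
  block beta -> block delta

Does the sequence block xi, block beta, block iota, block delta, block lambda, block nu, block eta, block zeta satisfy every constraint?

No

Here block delta comes after block iota.
That contradicts the constraint that block delta must precede block iota.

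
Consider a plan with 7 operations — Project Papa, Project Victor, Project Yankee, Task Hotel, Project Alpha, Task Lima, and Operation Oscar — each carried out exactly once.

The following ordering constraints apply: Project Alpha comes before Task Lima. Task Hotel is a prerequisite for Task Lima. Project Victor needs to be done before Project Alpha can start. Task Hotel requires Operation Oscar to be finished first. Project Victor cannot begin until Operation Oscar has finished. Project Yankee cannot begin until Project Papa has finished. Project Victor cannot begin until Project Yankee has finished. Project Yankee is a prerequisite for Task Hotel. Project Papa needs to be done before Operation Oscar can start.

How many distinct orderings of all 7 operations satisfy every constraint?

6

Only Project Papa has no prerequisites, so it must go first.
Systematically extending each partial ordering one operation at a time and counting, there are 6 complete orderings.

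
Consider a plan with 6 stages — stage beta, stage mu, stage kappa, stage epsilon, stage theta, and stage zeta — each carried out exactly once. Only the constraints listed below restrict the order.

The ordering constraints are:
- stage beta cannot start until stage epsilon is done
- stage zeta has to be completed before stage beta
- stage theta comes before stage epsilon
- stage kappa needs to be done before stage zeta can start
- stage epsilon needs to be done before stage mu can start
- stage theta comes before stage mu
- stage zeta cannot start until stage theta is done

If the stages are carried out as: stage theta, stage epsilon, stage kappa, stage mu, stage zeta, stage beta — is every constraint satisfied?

Going through the constraints one by one, each required predecessor appears earlier in the sequence than its dependent — e.g. stage theta (position 1) is before stage zeta (position 5), as required.

Yes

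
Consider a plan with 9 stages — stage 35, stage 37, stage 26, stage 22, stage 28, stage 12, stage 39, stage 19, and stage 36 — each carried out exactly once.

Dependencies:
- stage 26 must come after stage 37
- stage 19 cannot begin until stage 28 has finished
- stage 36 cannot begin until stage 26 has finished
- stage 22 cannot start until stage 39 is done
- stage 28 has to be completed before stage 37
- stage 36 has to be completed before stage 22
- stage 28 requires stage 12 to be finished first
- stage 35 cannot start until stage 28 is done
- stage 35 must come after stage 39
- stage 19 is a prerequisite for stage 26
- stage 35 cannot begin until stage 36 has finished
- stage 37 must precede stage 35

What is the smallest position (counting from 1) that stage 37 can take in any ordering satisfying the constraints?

Working backwards through the constraints from stage 37, its full set of required predecessors is stage 28, stage 12 — 2 of them.
With 2 mandatory predecessors, the earliest stage 37 can sit is position 2+1 = 3, and placing just those 2 first achieves it.

3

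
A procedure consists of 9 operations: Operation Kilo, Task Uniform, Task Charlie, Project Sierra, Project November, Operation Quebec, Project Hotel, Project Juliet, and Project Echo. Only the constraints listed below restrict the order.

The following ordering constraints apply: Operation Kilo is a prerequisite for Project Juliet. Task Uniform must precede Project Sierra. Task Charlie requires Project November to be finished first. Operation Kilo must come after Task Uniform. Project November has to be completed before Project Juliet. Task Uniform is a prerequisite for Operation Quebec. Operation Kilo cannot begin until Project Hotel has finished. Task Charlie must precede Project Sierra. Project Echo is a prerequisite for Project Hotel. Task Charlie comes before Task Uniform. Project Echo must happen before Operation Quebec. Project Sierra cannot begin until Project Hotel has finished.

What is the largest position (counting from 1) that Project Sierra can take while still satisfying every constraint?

9

Nothing depends on Project Sierra, so it can be the final operation, position 9.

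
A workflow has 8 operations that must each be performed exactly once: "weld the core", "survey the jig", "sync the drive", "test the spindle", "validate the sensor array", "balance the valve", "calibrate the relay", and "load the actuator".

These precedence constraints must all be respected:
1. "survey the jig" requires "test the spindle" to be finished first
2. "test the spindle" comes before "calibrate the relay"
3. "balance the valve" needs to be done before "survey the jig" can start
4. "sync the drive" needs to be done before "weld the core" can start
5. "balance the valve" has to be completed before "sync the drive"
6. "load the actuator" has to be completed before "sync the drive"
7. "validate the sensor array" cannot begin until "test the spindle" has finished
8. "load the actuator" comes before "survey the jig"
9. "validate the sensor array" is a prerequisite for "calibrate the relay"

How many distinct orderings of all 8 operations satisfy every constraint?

306

The operations with no prerequisites are "test the spindle", "balance the valve", "load the actuator"; any of them can be placed first.
Enumerating by repeatedly choosing an available operation (one whose prerequisites are all placed) gives 306 distinct complete orderings.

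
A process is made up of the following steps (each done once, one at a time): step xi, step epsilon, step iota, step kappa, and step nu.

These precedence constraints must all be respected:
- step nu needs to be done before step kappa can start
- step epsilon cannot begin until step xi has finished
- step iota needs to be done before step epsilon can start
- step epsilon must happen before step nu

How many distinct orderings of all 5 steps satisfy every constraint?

2 steps have no prerequisites (step xi, step iota), so any of them could come first.
Counting all ways to extend the partial order to a total order gives 2.

2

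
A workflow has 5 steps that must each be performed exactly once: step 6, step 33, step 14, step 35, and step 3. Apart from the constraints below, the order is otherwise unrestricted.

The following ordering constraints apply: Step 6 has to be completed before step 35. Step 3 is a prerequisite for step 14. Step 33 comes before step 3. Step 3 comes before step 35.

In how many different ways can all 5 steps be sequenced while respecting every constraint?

2 steps have no prerequisites (step 6, step 33), so any of them could come first.
Counting all ways to extend the partial order to a total order gives 7.

7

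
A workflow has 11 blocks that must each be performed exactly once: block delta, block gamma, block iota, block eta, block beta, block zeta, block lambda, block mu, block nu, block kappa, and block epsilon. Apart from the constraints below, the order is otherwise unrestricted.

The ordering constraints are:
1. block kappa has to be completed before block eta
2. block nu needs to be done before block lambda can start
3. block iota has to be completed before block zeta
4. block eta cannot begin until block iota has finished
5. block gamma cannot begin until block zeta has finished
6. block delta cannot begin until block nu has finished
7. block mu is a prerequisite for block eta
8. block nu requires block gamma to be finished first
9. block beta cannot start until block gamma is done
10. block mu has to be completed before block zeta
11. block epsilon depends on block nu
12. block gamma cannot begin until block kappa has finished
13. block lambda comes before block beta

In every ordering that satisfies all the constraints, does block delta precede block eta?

No

No chain of constraints connects block delta to block eta in either direction.
So block delta can come before block eta or after — it is not forced.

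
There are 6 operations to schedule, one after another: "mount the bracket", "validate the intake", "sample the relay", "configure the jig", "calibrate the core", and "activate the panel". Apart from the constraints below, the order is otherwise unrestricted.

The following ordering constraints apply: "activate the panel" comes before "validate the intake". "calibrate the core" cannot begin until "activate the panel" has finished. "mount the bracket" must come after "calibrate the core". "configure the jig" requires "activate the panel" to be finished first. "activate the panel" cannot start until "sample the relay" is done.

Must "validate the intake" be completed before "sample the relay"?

No

In fact the dependencies run the other way: "sample the relay" → "activate the panel" → "validate the intake".
So "validate the intake" does not have to come before "sample the relay" — it cannot.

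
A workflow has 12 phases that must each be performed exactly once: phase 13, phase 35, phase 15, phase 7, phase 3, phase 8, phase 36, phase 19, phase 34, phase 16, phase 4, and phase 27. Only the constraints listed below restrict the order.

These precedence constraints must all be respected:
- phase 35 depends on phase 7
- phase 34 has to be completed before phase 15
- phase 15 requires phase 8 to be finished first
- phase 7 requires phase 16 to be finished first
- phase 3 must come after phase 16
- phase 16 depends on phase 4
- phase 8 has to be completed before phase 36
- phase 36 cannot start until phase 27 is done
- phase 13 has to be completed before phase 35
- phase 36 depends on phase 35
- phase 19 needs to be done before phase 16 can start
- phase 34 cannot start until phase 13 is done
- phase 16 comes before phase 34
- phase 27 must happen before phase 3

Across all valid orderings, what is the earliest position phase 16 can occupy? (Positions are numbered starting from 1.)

The phases that are forced before phase 16, directly or transitively, are phase 19, phase 4. That's 2 phases.
So at minimum 2 phases come before phase 16, putting phase 16 no earlier than position 3. That position is achievable by scheduling exactly those predecessors first.

3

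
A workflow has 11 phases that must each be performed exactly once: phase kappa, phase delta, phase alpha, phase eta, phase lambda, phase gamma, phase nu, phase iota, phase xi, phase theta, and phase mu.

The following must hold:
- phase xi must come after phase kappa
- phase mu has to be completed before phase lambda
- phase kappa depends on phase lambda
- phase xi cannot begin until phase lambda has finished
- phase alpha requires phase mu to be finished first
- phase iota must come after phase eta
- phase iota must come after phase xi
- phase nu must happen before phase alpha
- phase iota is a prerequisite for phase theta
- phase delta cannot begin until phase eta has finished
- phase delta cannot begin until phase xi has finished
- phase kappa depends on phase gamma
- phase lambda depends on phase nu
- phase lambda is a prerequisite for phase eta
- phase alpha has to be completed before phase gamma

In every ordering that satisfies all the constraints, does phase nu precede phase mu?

No chain of constraints connects phase nu to phase mu in either direction.
There exist valid orderings with phase mu before phase nu, so phase nu is not required to come first.

No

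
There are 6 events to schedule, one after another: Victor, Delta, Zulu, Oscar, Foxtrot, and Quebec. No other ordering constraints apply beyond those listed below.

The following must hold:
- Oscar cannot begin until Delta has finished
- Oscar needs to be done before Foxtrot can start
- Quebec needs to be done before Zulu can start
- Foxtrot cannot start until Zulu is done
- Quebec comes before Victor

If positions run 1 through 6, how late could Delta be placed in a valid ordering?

4

Every event that must follow Delta has to come after it. Tracing all chains starting from Delta, those events are: Oscar, Foxtrot — 2 in total.
So at least 2 events follow Delta, putting Delta no later than position 4. That position is achievable by scheduling everything else first.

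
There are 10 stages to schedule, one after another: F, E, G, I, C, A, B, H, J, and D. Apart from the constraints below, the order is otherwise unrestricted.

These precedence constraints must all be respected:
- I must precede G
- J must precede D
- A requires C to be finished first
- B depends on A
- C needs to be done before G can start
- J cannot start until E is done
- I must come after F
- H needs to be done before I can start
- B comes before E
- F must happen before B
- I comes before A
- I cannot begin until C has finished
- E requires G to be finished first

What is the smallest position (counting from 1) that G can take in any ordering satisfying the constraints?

5

Every stage that must precede G has to come before it. Tracing all chains that end at G, those stages are: F, I, C, H — 4 in total.
With 4 mandatory predecessors, the earliest G can sit is position 4+1 = 5, and placing just those 4 first achieves it.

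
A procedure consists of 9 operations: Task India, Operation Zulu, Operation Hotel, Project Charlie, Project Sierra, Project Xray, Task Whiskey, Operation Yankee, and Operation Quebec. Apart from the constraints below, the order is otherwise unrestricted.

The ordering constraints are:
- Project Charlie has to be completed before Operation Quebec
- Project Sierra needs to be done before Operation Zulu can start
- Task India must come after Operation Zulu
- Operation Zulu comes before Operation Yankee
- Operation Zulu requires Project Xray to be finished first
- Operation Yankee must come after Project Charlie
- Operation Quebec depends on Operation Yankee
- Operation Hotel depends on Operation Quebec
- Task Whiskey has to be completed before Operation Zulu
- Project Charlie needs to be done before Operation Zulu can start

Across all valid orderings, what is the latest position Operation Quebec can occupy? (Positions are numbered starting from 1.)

The only operation forced after Operation Quebec (directly or by a chain) is Operation Hotel.
So at least 1 operation follows Operation Quebec, putting Operation Quebec no later than position 8. That position is achievable by scheduling everything else first.

8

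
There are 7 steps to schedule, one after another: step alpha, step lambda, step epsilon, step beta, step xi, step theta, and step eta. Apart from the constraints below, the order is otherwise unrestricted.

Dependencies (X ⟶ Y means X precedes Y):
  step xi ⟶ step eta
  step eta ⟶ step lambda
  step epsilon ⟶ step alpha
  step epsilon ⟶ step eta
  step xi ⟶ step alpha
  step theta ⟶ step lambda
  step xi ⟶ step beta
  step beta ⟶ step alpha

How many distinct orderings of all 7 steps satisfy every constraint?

The steps with no prerequisites are step epsilon, step xi, step theta; any of them can be placed first.
Enumerating by repeatedly choosing an available step (one whose prerequisites are all placed) gives 81 distinct complete orderings.

81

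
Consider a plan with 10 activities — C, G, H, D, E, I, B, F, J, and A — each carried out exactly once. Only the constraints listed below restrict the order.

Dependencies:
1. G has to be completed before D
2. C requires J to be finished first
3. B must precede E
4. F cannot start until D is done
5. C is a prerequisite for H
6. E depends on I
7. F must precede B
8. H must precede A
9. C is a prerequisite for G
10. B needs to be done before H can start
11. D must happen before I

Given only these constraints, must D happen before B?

Tracing the constraints gives a chain: D → F → B.
So D must precede B in any valid ordering.

Yes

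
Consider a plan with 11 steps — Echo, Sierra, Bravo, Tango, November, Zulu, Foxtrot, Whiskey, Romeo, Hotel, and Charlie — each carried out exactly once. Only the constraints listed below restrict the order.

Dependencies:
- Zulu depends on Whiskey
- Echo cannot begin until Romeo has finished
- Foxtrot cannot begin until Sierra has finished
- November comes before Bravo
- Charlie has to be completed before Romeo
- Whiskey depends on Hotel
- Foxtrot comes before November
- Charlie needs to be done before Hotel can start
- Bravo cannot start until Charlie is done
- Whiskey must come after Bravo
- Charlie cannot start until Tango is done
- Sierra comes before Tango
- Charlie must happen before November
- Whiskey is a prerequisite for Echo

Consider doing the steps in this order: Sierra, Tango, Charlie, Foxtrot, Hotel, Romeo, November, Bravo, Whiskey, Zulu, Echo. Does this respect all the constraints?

Yes

Going through the constraints one by one, each required predecessor appears earlier in the sequence than its dependent — e.g. Romeo (position 6) is before Echo (position 11), as required.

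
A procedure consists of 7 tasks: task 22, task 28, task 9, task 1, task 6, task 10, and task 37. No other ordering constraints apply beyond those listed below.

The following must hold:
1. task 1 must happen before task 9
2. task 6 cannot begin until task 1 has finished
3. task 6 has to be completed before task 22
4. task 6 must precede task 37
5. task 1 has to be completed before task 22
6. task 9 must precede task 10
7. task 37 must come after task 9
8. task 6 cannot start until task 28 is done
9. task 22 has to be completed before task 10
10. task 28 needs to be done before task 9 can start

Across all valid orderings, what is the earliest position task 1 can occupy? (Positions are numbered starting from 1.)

Nothing is required before task 1; it can be the very first task.

1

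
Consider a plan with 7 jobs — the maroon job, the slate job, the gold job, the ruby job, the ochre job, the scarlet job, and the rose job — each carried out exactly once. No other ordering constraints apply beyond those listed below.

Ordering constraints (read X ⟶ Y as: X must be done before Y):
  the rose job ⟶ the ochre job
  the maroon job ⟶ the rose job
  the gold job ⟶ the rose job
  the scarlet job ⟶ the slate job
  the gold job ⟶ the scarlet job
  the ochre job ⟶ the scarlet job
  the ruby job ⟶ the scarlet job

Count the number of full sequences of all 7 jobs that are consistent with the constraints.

3 jobs have no prerequisites (the maroon job, the gold job, the ruby job), so any of them could come first.
Systematically extending each partial ordering one job at a time and counting, there are 10 complete orderings.

10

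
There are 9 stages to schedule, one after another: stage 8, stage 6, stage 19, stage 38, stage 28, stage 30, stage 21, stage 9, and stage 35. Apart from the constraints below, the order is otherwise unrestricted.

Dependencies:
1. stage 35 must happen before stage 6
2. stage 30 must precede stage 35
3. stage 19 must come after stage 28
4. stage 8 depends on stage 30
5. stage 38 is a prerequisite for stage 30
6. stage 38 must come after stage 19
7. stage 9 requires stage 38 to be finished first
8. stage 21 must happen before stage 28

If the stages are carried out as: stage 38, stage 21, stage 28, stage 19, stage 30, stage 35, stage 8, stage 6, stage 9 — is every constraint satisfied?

No

The sequence places stage 38 ahead of stage 19.
But one of the constraints requires stage 19 before stage 38, so this ordering violates it.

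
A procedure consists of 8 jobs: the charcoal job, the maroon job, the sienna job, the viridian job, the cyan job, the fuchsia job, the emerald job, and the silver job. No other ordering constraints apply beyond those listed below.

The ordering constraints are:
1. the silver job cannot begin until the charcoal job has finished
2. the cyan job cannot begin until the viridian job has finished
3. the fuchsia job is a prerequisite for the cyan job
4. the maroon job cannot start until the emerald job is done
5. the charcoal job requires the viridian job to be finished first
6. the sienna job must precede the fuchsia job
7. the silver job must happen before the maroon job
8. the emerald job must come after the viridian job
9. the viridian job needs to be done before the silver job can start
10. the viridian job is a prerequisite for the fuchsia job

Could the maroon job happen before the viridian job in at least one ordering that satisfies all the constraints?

No

The constraints give a chain the viridian job → the emerald job → the maroon job, which forces the viridian job before the maroon job.
So no valid ordering can have the maroon job before the viridian job.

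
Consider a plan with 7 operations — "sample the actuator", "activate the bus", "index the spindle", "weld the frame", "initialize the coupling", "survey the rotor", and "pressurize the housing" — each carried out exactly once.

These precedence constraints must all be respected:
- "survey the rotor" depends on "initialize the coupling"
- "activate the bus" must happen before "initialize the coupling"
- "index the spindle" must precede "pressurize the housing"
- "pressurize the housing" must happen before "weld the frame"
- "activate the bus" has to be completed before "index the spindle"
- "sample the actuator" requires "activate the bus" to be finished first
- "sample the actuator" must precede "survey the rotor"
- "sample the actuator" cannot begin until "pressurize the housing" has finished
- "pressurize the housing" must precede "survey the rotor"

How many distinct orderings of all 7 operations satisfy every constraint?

"activate the bus" is the only operation with nothing required before it, so every ordering starts there.
Counting all ways to extend the partial order to a total order gives 14.

14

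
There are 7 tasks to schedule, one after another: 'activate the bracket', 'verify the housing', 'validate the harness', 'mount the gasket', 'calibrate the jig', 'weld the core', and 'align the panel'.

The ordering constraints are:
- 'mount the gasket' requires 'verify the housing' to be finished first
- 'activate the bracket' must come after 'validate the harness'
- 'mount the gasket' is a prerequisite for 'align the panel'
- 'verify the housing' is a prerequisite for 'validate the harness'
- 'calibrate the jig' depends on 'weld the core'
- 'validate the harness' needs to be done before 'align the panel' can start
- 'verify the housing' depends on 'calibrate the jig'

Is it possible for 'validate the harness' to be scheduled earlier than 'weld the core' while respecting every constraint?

No

The constraints give a chain 'weld the core' → 'calibrate the jig' → 'verify the housing' → 'validate the harness', which forces 'weld the core' before 'validate the harness'.
So no valid ordering can have 'validate the harness' before 'weld the core'.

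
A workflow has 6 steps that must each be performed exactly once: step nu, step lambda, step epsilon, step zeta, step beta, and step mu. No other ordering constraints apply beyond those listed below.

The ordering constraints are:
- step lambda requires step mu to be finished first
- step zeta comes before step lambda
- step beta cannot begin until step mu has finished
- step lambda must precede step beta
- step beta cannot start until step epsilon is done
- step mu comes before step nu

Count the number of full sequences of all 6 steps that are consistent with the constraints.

33

The steps with no prerequisites are step epsilon, step zeta, step mu; any of them can be placed first.
Counting all ways to extend the partial order to a total order gives 33.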